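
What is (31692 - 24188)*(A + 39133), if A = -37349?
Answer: 13387136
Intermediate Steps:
(31692 - 24188)*(A + 39133) = (31692 - 24188)*(-37349 + 39133) = 7504*1784 = 13387136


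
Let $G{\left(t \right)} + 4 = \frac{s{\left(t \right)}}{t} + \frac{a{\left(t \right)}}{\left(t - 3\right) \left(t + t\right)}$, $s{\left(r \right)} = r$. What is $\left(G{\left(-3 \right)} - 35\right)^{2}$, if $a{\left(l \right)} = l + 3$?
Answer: $1444$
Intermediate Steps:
$a{\left(l \right)} = 3 + l$
$G{\left(t \right)} = -3 + \frac{3 + t}{2 t \left(-3 + t\right)}$ ($G{\left(t \right)} = -4 + \left(\frac{t}{t} + \frac{3 + t}{\left(t - 3\right) \left(t + t\right)}\right) = -4 + \left(1 + \frac{3 + t}{\left(-3 + t\right) 2 t}\right) = -4 + \left(1 + \frac{3 + t}{2 t \left(-3 + t\right)}\right) = -3 + \frac{3 + t}{2 t \left(-3 + t\right)}$)
$\left(G{\left(-3 \right)} - 35\right)^{2} = \left(\frac{3 - 6 \left(-3\right)^{2} + 19 \left(-3\right)}{2 \left(-3\right) \left(-3 - 3\right)} - 35\right)^{2} = \left(\frac{1}{2} \left(- \frac{1}{3}\right) \frac{1}{-6} \left(3 - 54 - 57\right) - 35\right)^{2} = \left(\frac{1}{2} \left(- \frac{1}{3}\right) \left(- \frac{1}{6}\right) \left(3 - 54 - 57\right) - 35\right)^{2} = \left(\frac{1}{2} \left(- \frac{1}{3}\right) \left(- \frac{1}{6}\right) \left(-108\right) - 35\right)^{2} = \left(-3 - 35\right)^{2} = \left(-38\right)^{2} = 1444$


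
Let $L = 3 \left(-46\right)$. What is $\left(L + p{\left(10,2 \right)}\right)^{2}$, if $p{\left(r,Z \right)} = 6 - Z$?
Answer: $17956$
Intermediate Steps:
$L = -138$
$\left(L + p{\left(10,2 \right)}\right)^{2} = \left(-138 + \left(6 - 2\right)\right)^{2} = \left(-138 + 4\right)^{2} = \left(-134\right)^{2} = 17956$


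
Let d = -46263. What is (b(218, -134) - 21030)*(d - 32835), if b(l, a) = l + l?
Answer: 1628944212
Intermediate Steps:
b(l, a) = 2*l
(b(218, -134) - 21030)*(d - 32835) = (2*218 - 21030)*(-46263 - 32835) = (436 - 21030)*(-79098) = -20594*(-79098) = 1628944212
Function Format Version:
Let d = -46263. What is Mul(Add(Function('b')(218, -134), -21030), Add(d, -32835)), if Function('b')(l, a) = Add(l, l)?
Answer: 1628944212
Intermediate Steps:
Function('b')(l, a) = Mul(2, l)
Mul(Add(Function('b')(218, -134), -21030), Add(d, -32835)) = Mul(Add(Mul(2, 218), -21030), Add(-46263, -32835)) = Mul(Add(436, -21030), -79098) = Mul(-20594, -79098) = 1628944212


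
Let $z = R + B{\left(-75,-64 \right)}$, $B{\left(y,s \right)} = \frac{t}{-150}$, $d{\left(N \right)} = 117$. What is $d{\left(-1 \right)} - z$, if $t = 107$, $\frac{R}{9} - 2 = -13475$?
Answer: $\frac{18206207}{150} \approx 1.2137 \cdot 10^{5}$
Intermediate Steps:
$R = -121257$ ($R = 18 + 9 \left(-13475\right) = 18 - 121275 = -121257$)
$B{\left(y,s \right)} = - \frac{107}{150}$ ($B{\left(y,s \right)} = \frac{107}{-150} = 107 \left(- \frac{1}{150}\right) = - \frac{107}{150}$)
$z = - \frac{18188657}{150}$ ($z = -121257 - \frac{107}{150} = - \frac{18188657}{150} \approx -1.2126 \cdot 10^{5}$)
$d{\left(-1 \right)} - z = 117 - - \frac{18188657}{150} = 117 + \frac{18188657}{150} = \frac{18206207}{150}$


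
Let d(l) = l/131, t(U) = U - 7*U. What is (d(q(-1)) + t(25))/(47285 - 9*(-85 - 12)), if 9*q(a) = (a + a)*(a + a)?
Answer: -88423/28389141 ≈ -0.0031147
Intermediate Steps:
q(a) = 4*a²/9 (q(a) = ((a + a)*(a + a))/9 = ((2*a)*(2*a))/9 = (4*a²)/9 = 4*a²/9)
t(U) = -6*U
d(l) = l/131 (d(l) = l*(1/131) = l/131)
(d(q(-1)) + t(25))/(47285 - 9*(-85 - 12)) = (((4/9)*(-1)²)/131 - 6*25)/(47285 - 9*(-85 - 12)) = (((4/9)*1)/131 - 150)/(47285 - 9*(-97)) = ((1/131)*(4/9) - 150)/(47285 + 873) = (4/1179 - 150)/48158 = -176846/1179*1/48158 = -88423/28389141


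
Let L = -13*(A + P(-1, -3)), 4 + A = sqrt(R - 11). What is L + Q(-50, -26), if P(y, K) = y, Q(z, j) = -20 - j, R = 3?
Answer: 71 - 26*I*sqrt(2) ≈ 71.0 - 36.77*I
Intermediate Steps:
A = -4 + 2*I*sqrt(2) (A = -4 + sqrt(3 - 11) = -4 + sqrt(-8) = -4 + 2*I*sqrt(2) ≈ -4.0 + 2.8284*I)
L = 65 - 26*I*sqrt(2) (L = -13*((-4 + 2*I*sqrt(2)) - 1) = -13*(-5 + 2*I*sqrt(2)) = 65 - 26*I*sqrt(2) ≈ 65.0 - 36.77*I)
L + Q(-50, -26) = (65 - 26*I*sqrt(2)) + (-20 - 1*(-26)) = (65 - 26*I*sqrt(2)) + (-20 + 26) = (65 - 26*I*sqrt(2)) + 6 = 71 - 26*I*sqrt(2)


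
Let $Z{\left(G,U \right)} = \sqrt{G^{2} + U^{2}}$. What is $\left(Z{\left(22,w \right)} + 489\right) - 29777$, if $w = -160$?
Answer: $-29288 + 2 \sqrt{6521} \approx -29127.0$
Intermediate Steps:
$\left(Z{\left(22,w \right)} + 489\right) - 29777 = \left(\sqrt{22^{2} + \left(-160\right)^{2}} + 489\right) - 29777 = \left(\sqrt{484 + 25600} + 489\right) - 29777 = \left(\sqrt{26084} + 489\right) - 29777 = \left(2 \sqrt{6521} + 489\right) - 29777 = \left(489 + 2 \sqrt{6521}\right) - 29777 = -29288 + 2 \sqrt{6521}$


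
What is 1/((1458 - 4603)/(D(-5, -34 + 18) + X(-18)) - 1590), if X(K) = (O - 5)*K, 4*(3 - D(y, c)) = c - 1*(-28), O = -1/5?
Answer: -468/759845 ≈ -0.00061592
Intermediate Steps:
O = -⅕ (O = -1*⅕ = -⅕ ≈ -0.20000)
D(y, c) = -4 - c/4 (D(y, c) = 3 - (c - 1*(-28))/4 = 3 - (c + 28)/4 = 3 - (28 + c)/4 = 3 + (-7 - c/4) = -4 - c/4)
X(K) = -26*K/5 (X(K) = (-⅕ - 5)*K = -26*K/5)
1/((1458 - 4603)/(D(-5, -34 + 18) + X(-18)) - 1590) = 1/((1458 - 4603)/((-4 - (-34 + 18)/4) - 26/5*(-18)) - 1590) = 1/(-3145/((-4 - ¼*(-16)) + 468/5) - 1590) = 1/(-3145/((-4 + 4) + 468/5) - 1590) = 1/(-3145/(0 + 468/5) - 1590) = 1/(-3145/468/5 - 1590) = 1/(-3145*5/468 - 1590) = 1/(-15725/468 - 1590) = 1/(-759845/468) = -468/759845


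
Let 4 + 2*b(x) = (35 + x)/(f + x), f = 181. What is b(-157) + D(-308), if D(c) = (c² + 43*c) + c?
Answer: 1951379/24 ≈ 81308.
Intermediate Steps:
D(c) = c² + 44*c
b(x) = -2 + (35 + x)/(2*(181 + x)) (b(x) = -2 + ((35 + x)/(181 + x))/2 = -2 + (35 + x)/(2*(181 + x)))
b(-157) + D(-308) = (-689 - 3*(-157))/(2*(181 - 157)) - 308*(44 - 308) = (½)*(-689 + 471)/24 - 308*(-264) = (½)*(1/24)*(-218) + 81312 = -109/24 + 81312 = 1951379/24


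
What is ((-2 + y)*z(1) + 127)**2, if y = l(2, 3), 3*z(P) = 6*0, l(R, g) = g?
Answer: 16129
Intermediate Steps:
z(P) = 0 (z(P) = (6*0)/3 = (1/3)*0 = 0)
y = 3
((-2 + y)*z(1) + 127)**2 = ((-2 + 3)*0 + 127)**2 = (1*0 + 127)**2 = (0 + 127)**2 = 127**2 = 16129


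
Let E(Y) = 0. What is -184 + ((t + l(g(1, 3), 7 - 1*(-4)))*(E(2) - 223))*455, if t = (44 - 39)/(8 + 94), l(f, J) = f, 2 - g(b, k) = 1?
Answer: -10875523/102 ≈ -1.0662e+5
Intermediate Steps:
g(b, k) = 1 (g(b, k) = 2 - 1*1 = 2 - 1 = 1)
t = 5/102 ≈ 0.049020
-184 + ((t + l(g(1, 3), 7 - 1*(-4)))*(E(2) - 223))*455 = -184 + ((5/102 + 1)*(0 - 223))*455 = -184 + ((107/102)*(-223))*455 = -184 - 23861/102*455 = -184 - 10856755/102 = -10875523/102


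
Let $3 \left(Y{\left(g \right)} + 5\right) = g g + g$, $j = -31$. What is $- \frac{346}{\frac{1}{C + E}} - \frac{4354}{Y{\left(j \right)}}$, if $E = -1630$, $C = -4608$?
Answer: $\frac{658291786}{305} \approx 2.1583 \cdot 10^{6}$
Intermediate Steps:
$Y{\left(g \right)} = -5 + \frac{g}{3} + \frac{g^{2}}{3}$ ($Y{\left(g \right)} = -5 + \frac{g g + g}{3} = -5 + \frac{g^{2} + g}{3} = -5 + \frac{g + g^{2}}{3} = -5 + \left(\frac{g}{3} + \frac{g^{2}}{3}\right) = -5 + \frac{g}{3} + \frac{g^{2}}{3}$)
$- \frac{346}{\frac{1}{C + E}} - \frac{4354}{Y{\left(j \right)}} = - \frac{346}{\frac{1}{-4608 - 1630}} - \frac{4354}{-5 + \frac{1}{3} \left(-31\right) + \frac{\left(-31\right)^{2}}{3}} = - \frac{346}{\frac{1}{-6238}} - \frac{4354}{-5 - \frac{31}{3} + \frac{1}{3} \cdot 961} = - \frac{346}{- \frac{1}{6238}} - \frac{4354}{-5 - \frac{31}{3} + \frac{961}{3}} = \left(-346\right) \left(-6238\right) - \frac{4354}{305} = 2158348 - \frac{4354}{305} = \frac{658291786}{305}$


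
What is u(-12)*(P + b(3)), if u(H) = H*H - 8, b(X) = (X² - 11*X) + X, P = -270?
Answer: -39576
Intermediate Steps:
b(X) = X² - 10*X
u(H) = -8 + H² (u(H) = H² - 8 = -8 + H²)
u(-12)*(P + b(3)) = (-8 + (-12)²)*(-270 + 3*(-10 + 3)) = (-8 + 144)*(-270 + 3*(-7)) = 136*(-270 - 21) = 136*(-291) = -39576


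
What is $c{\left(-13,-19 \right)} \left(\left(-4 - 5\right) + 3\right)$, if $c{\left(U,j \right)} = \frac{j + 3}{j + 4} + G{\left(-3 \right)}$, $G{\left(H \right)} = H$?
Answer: $\frac{58}{5} \approx 11.6$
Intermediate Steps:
$c{\left(U,j \right)} = -3 + \frac{3 + j}{4 + j}$ ($c{\left(U,j \right)} = \frac{j + 3}{j + 4} - 3 = \frac{3 + j}{4 + j} - 3 = -3 + \frac{3 + j}{4 + j}$)
$c{\left(-13,-19 \right)} \left(\left(-4 - 5\right) + 3\right) = \frac{-9 - -38}{4 - 19} \left(\left(-4 - 5\right) + 3\right) = \frac{-9 + 38}{-15} \left(-9 + 3\right) = \left(- \frac{1}{15}\right) 29 \left(-6\right) = \left(- \frac{29}{15}\right) \left(-6\right) = \frac{58}{5}$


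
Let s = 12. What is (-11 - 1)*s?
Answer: -144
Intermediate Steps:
(-11 - 1)*s = (-11 - 1)*12 = -12*12 = -144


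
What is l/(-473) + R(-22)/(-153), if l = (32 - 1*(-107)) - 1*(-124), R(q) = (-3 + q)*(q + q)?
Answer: -560539/72369 ≈ -7.7456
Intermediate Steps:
R(q) = 2*q*(-3 + q) (R(q) = (-3 + q)*(2*q) = 2*q*(-3 + q))
l = 263 (l = (32 + 107) + 124 = 139 + 124 = 263)
l/(-473) + R(-22)/(-153) = 263/(-473) + (2*(-22)*(-3 - 22))/(-153) = 263*(-1/473) + (2*(-22)*(-25))*(-1/153) = -263/473 + 1100*(-1/153) = -263/473 - 1100/153 = -560539/72369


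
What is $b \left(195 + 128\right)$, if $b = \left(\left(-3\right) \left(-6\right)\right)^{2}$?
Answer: $104652$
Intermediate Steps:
$b = 324$ ($b = 18^{2} = 324$)
$b \left(195 + 128\right) = 324 \left(195 + 128\right) = 324 \cdot 323 = 104652$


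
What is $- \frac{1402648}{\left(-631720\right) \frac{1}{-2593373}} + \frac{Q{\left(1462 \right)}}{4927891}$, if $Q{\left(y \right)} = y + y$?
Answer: $- \frac{2240705539862490873}{389130912815} \approx -5.7582 \cdot 10^{6}$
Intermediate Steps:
$Q{\left(y \right)} = 2 y$
$- \frac{1402648}{\left(-631720\right) \frac{1}{-2593373}} + \frac{Q{\left(1462 \right)}}{4927891} = - \frac{1402648}{\left(-631720\right) \frac{1}{-2593373}} + \frac{2 \cdot 1462}{4927891} = - \frac{1402648}{\left(-631720\right) \left(- \frac{1}{2593373}\right)} + 2924 \cdot \frac{1}{4927891} = - \frac{1402648}{\frac{631720}{2593373}} + \frac{2924}{4927891} = \left(-1402648\right) \frac{2593373}{631720} + \frac{2924}{4927891} = - \frac{454698681463}{78965} + \frac{2924}{4927891} = - \frac{2240705539862490873}{389130912815}$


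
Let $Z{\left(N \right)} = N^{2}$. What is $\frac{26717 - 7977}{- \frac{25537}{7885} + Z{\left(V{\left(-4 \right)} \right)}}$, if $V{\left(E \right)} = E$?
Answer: $\frac{147764900}{100623} \approx 1468.5$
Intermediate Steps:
$\frac{26717 - 7977}{- \frac{25537}{7885} + Z{\left(V{\left(-4 \right)} \right)}} = \frac{26717 - 7977}{- \frac{25537}{7885} + \left(-4\right)^{2}} = \frac{18740}{\left(-25537\right) \frac{1}{7885} + 16} = \frac{18740}{- \frac{25537}{7885} + 16} = \frac{18740}{\frac{100623}{7885}} = 18740 \cdot \frac{7885}{100623} = \frac{147764900}{100623}$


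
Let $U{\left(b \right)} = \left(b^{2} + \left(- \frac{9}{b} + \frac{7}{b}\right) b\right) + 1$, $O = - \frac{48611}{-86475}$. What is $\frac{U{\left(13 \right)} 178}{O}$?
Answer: $\frac{2585948400}{48611} \approx 53197.0$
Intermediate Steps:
$O = \frac{48611}{86475}$ ($O = \left(-48611\right) \left(- \frac{1}{86475}\right) = \frac{48611}{86475} \approx 0.56214$)
$U{\left(b \right)} = -1 + b^{2}$ ($U{\left(b \right)} = \left(b^{2} + - \frac{2}{b} b\right) + 1 = \left(b^{2} - 2\right) + 1 = \left(-2 + b^{2}\right) + 1 = -1 + b^{2}$)
$\frac{U{\left(13 \right)} 178}{O} = \frac{\left(-1 + 13^{2}\right) 178}{\frac{48611}{86475}} = \left(-1 + 169\right) 178 \cdot \frac{86475}{48611} = 168 \cdot 178 \cdot \frac{86475}{48611} = 29904 \cdot \frac{86475}{48611} = \frac{2585948400}{48611}$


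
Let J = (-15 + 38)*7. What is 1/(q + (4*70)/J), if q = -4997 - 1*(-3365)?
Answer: -23/37496 ≈ -0.00061340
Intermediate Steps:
q = -1632 (q = -4997 + 3365 = -1632)
J = 161 (J = 23*7 = 161)
1/(q + (4*70)/J) = 1/(-1632 + (4*70)/161) = 1/(-1632 + 280*(1/161)) = 1/(-1632 + 40/23) = 1/(-37496/23) = -23/37496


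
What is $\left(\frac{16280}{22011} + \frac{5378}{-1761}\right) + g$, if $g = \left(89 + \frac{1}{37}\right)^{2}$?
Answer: $\frac{4247019875626}{536003201} \approx 7923.5$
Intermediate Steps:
$g = \frac{10850436}{1369}$ ($g = \left(89 + \frac{1}{37}\right)^{2} = \left(\frac{3294}{37}\right)^{2} = \frac{10850436}{1369} \approx 7925.8$)
$\left(\frac{16280}{22011} + \frac{5378}{-1761}\right) + g = \left(\frac{16280}{22011} + \frac{5378}{-1761}\right) + \frac{10850436}{1369} = \left(16280 \cdot \frac{1}{22011} + 5378 \left(- \frac{1}{1761}\right)\right) + \frac{10850436}{1369} = \left(\frac{1480}{2001} - \frac{5378}{1761}\right) + \frac{10850436}{1369} = - \frac{906122}{391529} + \frac{10850436}{1369} = \frac{4247019875626}{536003201}$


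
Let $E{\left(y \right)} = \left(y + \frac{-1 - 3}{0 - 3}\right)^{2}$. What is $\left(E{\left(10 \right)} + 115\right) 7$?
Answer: $\frac{15337}{9} \approx 1704.1$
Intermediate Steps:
$E{\left(y \right)} = \left(\frac{4}{3} + y\right)^{2}$ ($E{\left(y \right)} = \left(y - \frac{4}{-3}\right)^{2} = \left(y - - \frac{4}{3}\right)^{2} = \left(y + \frac{4}{3}\right)^{2} = \left(\frac{4}{3} + y\right)^{2}$)
$\left(E{\left(10 \right)} + 115\right) 7 = \left(\frac{\left(4 + 3 \cdot 10\right)^{2}}{9} + 115\right) 7 = \left(\frac{\left(4 + 30\right)^{2}}{9} + 115\right) 7 = \left(\frac{34^{2}}{9} + 115\right) 7 = \left(\frac{1}{9} \cdot 1156 + 115\right) 7 = \left(\frac{1156}{9} + 115\right) 7 = \frac{2191}{9} \cdot 7 = \frac{15337}{9}$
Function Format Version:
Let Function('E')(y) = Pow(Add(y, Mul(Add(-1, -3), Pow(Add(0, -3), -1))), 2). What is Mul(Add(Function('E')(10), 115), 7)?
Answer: Rational(15337, 9) ≈ 1704.1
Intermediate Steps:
Function('E')(y) = Pow(Add(Rational(4, 3), y), 2) (Function('E')(y) = Pow(Add(y, Mul(-4, Pow(-3, -1))), 2) = Pow(Add(y, Mul(-4, Rational(-1, 3))), 2) = Pow(Add(y, Rational(4, 3)), 2) = Pow(Add(Rational(4, 3), y), 2))
Mul(Add(Function('E')(10), 115), 7) = Mul(Add(Mul(Rational(1, 9), Pow(Add(4, Mul(3, 10)), 2)), 115), 7) = Mul(Add(Mul(Rational(1, 9), Pow(Add(4, 30), 2)), 115), 7) = Mul(Add(Mul(Rational(1, 9), Pow(34, 2)), 115), 7) = Mul(Add(Mul(Rational(1, 9), 1156), 115), 7) = Mul(Add(Rational(1156, 9), 115), 7) = Mul(Rational(2191, 9), 7) = Rational(15337, 9)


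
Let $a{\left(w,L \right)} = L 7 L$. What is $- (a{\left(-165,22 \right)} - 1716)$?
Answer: $-1672$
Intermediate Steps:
$a{\left(w,L \right)} = 7 L^{2}$ ($a{\left(w,L \right)} = 7 L L = 7 L^{2}$)
$- (a{\left(-165,22 \right)} - 1716) = - (7 \cdot 22^{2} - 1716) = - (7 \cdot 484 - 1716) = - (3388 - 1716) = \left(-1\right) 1672 = -1672$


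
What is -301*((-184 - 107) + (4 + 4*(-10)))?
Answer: 98427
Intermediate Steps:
-301*((-184 - 107) + (4 + 4*(-10))) = -301*(-291 + (4 - 40)) = -301*(-291 - 36) = -301*(-327) = 98427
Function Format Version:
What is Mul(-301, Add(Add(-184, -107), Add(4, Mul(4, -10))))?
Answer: 98427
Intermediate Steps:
Mul(-301, Add(Add(-184, -107), Add(4, Mul(4, -10)))) = Mul(-301, Add(-291, Add(4, -40))) = Mul(-301, Add(-291, -36)) = Mul(-301, -327) = 98427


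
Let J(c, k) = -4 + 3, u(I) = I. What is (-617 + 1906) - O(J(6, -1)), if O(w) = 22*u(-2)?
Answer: 1333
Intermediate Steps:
J(c, k) = -1
O(w) = -44 (O(w) = 22*(-2) = -44)
(-617 + 1906) - O(J(6, -1)) = (-617 + 1906) - 1*(-44) = 1289 + 44 = 1333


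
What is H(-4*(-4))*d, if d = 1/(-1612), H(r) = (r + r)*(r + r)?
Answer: -256/403 ≈ -0.63524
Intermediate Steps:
H(r) = 4*r² (H(r) = (2*r)*(2*r) = 4*r²)
d = -1/1612 ≈ -0.00062035
H(-4*(-4))*d = (4*(-4*(-4))²)*(-1/1612) = (4*16²)*(-1/1612) = (4*256)*(-1/1612) = 1024*(-1/1612) = -256/403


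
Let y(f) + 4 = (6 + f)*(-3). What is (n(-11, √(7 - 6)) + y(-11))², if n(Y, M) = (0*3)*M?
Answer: 121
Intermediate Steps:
y(f) = -22 - 3*f (y(f) = -4 + (6 + f)*(-3) = -4 + (-18 - 3*f) = -22 - 3*f)
n(Y, M) = 0 (n(Y, M) = 0*M = 0)
(n(-11, √(7 - 6)) + y(-11))² = (0 + (-22 - 3*(-11)))² = (0 + (-22 + 33))² = (0 + 11)² = 11² = 121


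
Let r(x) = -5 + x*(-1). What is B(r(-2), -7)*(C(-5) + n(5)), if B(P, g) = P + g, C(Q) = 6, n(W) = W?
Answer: -110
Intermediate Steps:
r(x) = -5 - x
B(r(-2), -7)*(C(-5) + n(5)) = ((-5 - 1*(-2)) - 7)*(6 + 5) = ((-5 + 2) - 7)*11 = (-3 - 7)*11 = -10*11 = -110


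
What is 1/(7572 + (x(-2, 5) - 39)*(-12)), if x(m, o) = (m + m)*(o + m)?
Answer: 1/8184 ≈ 0.00012219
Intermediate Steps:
x(m, o) = 2*m*(m + o) (x(m, o) = (2*m)*(m + o) = 2*m*(m + o))
1/(7572 + (x(-2, 5) - 39)*(-12)) = 1/(7572 + (2*(-2)*(-2 + 5) - 39)*(-12)) = 1/(7572 + (2*(-2)*3 - 39)*(-12)) = 1/(7572 + (-12 - 39)*(-12)) = 1/(7572 - 51*(-12)) = 1/(7572 + 612) = 1/8184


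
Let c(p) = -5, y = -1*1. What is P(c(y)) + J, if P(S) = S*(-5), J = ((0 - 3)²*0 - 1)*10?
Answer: 15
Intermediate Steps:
y = -1
J = -10 (J = ((-3)²*0 - 1)*10 = (9*0 - 1)*10 = (0 - 1)*10 = -1*10 = -10)
P(S) = -5*S
P(c(y)) + J = -5*(-5) - 10 = 25 - 10 = 15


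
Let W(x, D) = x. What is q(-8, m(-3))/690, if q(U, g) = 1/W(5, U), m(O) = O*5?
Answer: 1/3450 ≈ 0.00028986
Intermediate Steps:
m(O) = 5*O
q(U, g) = ⅕ (q(U, g) = 1/5 = ⅕)
q(-8, m(-3))/690 = (⅕)/690 = (⅕)*(1/690) = 1/3450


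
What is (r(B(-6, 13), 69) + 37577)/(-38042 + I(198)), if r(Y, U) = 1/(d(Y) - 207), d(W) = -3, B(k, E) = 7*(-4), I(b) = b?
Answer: -7891169/7947240 ≈ -0.99294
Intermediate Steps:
B(k, E) = -28
r(Y, U) = -1/210 (r(Y, U) = 1/(-3 - 207) = 1/(-210) = -1/210)
(r(B(-6, 13), 69) + 37577)/(-38042 + I(198)) = (-1/210 + 37577)/(-38042 + 198) = (7891169/210)/(-37844) = (7891169/210)*(-1/37844) = -7891169/7947240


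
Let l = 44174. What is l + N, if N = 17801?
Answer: 61975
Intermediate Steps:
l + N = 44174 + 17801 = 61975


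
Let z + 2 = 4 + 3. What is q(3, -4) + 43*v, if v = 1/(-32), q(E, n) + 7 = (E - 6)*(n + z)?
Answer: -363/32 ≈ -11.344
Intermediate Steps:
z = 5 (z = -2 + (4 + 3) = -2 + 7 = 5)
q(E, n) = -7 + (-6 + E)*(5 + n) (q(E, n) = -7 + (E - 6)*(n + 5) = -7 + (-6 + E)*(5 + n))
v = -1/32 ≈ -0.031250
q(3, -4) + 43*v = (-37 - 6*(-4) + 5*3 + 3*(-4)) + 43*(-1/32) = (-37 + 24 + 15 - 12) - 43/32 = -10 - 43/32 = -363/32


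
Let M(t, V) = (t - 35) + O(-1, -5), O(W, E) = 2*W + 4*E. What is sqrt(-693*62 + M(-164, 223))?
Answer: I*sqrt(43187) ≈ 207.81*I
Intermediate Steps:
M(t, V) = -57 + t (M(t, V) = (t - 35) + (2*(-1) + 4*(-5)) = (-35 + t) + (-2 - 20) = (-35 + t) - 22 = -57 + t)
sqrt(-693*62 + M(-164, 223)) = sqrt(-693*62 + (-57 - 164)) = sqrt(-42966 - 221) = sqrt(-43187) = I*sqrt(43187)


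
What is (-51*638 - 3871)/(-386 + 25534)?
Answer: -36409/25148 ≈ -1.4478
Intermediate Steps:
(-51*638 - 3871)/(-386 + 25534) = (-32538 - 3871)/25148 = -36409*1/25148 = -36409/25148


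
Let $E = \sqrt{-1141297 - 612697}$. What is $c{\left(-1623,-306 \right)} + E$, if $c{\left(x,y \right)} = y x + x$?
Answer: $495015 + i \sqrt{1753994} \approx 4.9502 \cdot 10^{5} + 1324.4 i$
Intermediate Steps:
$c{\left(x,y \right)} = x + x y$ ($c{\left(x,y \right)} = x y + x = x + x y$)
$E = i \sqrt{1753994}$ ($E = \sqrt{-1141297 + \left(-669712 + 57015\right)} = \sqrt{-1141297 - 612697} = \sqrt{-1753994} = i \sqrt{1753994} \approx 1324.4 i$)
$c{\left(-1623,-306 \right)} + E = - 1623 \left(1 - 306\right) + i \sqrt{1753994} = \left(-1623\right) \left(-305\right) + i \sqrt{1753994} = 495015 + i \sqrt{1753994}$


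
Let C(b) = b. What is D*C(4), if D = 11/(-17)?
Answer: -44/17 ≈ -2.5882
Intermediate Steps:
D = -11/17 (D = 11*(-1/17) = -11/17 ≈ -0.64706)
D*C(4) = -11/17*4 = -44/17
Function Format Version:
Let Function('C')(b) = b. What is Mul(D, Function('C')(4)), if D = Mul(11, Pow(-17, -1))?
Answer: Rational(-44, 17) ≈ -2.5882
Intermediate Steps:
D = Rational(-11, 17) (D = Mul(11, Rational(-1, 17)) = Rational(-11, 17) ≈ -0.64706)
Mul(D, Function('C')(4)) = Mul(Rational(-11, 17), 4) = Rational(-44, 17)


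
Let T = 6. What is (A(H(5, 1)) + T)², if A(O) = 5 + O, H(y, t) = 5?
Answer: 256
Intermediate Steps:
(A(H(5, 1)) + T)² = ((5 + 5) + 6)² = (10 + 6)² = 16² = 256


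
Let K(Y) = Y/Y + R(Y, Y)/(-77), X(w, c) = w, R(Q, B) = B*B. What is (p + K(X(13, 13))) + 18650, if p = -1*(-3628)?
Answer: 1715314/77 ≈ 22277.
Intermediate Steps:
R(Q, B) = B**2
p = 3628
K(Y) = 1 - Y**2/77 (K(Y) = Y/Y + Y**2/(-77) = 1 + Y**2*(-1/77) = 1 - Y**2/77)
(p + K(X(13, 13))) + 18650 = (3628 + (1 - 1/77*13**2)) + 18650 = (3628 + (1 - 1/77*169)) + 18650 = (3628 + (1 - 169/77)) + 18650 = (3628 - 92/77) + 18650 = 279264/77 + 18650 = 1715314/77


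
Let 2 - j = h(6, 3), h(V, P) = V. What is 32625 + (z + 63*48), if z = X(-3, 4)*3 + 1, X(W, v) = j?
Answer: 35638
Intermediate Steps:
j = -4 (j = 2 - 1*6 = 2 - 6 = -4)
X(W, v) = -4
z = -11 (z = -4*3 + 1 = -12 + 1 = -11)
32625 + (z + 63*48) = 32625 + (-11 + 63*48) = 32625 + (-11 + 3024) = 32625 + 3013 = 35638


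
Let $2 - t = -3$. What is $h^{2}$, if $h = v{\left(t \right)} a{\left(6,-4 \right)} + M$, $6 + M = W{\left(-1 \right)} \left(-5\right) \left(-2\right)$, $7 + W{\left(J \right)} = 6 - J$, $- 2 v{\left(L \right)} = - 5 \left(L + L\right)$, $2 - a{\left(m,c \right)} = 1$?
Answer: $361$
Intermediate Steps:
$t = 5$ ($t = 2 - -3 = 2 + 3 = 5$)
$a{\left(m,c \right)} = 1$ ($a{\left(m,c \right)} = 2 - 1 = 1$)
$v{\left(L \right)} = 5 L$ ($v{\left(L \right)} = - \frac{\left(-5\right) \left(L + L\right)}{2} = - \frac{\left(-5\right) 2 L}{2} = - \frac{\left(-10\right) L}{2} = 5 L$)
$W{\left(J \right)} = -1 - J$ ($W{\left(J \right)} = -7 - \left(-6 + J\right) = -1 - J$)
$M = -6$ ($M = -6 + \left(-1 - -1\right) \left(-5\right) \left(-2\right) = -6 + \left(-1 + 1\right) \left(-5\right) \left(-2\right) = -6 + 0 \left(-5\right) \left(-2\right) = -6 + 0 \left(-2\right) = -6 + 0 = -6$)
$h = 19$ ($h = 5 \cdot 5 \cdot 1 - 6 = 25 \cdot 1 - 6 = 25 - 6 = 19$)
$h^{2} = 19^{2} = 361$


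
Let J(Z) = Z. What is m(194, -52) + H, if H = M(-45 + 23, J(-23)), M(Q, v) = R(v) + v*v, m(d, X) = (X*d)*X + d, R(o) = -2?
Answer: 525297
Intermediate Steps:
m(d, X) = d + d*X**2 (m(d, X) = d*X**2 + d = d + d*X**2)
M(Q, v) = -2 + v**2 (M(Q, v) = -2 + v*v = -2 + v**2)
H = 527 (H = -2 + (-23)**2 = -2 + 529 = 527)
m(194, -52) + H = 194*(1 + (-52)**2) + 527 = 194*(1 + 2704) + 527 = 194*2705 + 527 = 524770 + 527 = 525297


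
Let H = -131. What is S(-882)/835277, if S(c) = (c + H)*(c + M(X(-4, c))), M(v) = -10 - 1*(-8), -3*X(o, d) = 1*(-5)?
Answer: 895492/835277 ≈ 1.0721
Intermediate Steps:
X(o, d) = 5/3 (X(o, d) = -(-5)/3 = -⅓*(-5) = 5/3)
M(v) = -2 (M(v) = -10 + 8 = -2)
S(c) = (-131 + c)*(-2 + c) (S(c) = (c - 131)*(c - 2) = (-131 + c)*(-2 + c))
S(-882)/835277 = (262 + (-882)² - 133*(-882))/835277 = (262 + 777924 + 117306)*(1/835277) = 895492*(1/835277) = 895492/835277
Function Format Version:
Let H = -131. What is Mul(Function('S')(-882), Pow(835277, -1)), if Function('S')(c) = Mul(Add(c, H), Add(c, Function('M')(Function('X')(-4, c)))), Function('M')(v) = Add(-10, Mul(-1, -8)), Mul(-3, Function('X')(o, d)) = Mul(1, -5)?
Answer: Rational(895492, 835277) ≈ 1.0721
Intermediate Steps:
Function('X')(o, d) = Rational(5, 3) (Function('X')(o, d) = Mul(Rational(-1, 3), Mul(1, -5)) = Mul(Rational(-1, 3), -5) = Rational(5, 3))
Function('M')(v) = -2 (Function('M')(v) = Add(-10, 8) = -2)
Function('S')(c) = Mul(Add(-131, c), Add(-2, c)) (Function('S')(c) = Mul(Add(c, -131), Add(c, -2)) = Mul(Add(-131, c), Add(-2, c)))
Mul(Function('S')(-882), Pow(835277, -1)) = Mul(Add(262, Pow(-882, 2), Mul(-133, -882)), Pow(835277, -1)) = Mul(Add(262, 777924, 117306), Rational(1, 835277)) = Mul(895492, Rational(1, 835277)) = Rational(895492, 835277)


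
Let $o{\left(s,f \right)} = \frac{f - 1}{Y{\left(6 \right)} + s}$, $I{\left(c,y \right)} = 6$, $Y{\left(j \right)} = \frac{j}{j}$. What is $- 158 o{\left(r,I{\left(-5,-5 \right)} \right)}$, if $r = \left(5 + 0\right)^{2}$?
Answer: $- \frac{395}{13} \approx -30.385$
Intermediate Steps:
$Y{\left(j \right)} = 1$
$r = 25$ ($r = 5^{2} = 25$)
$o{\left(s,f \right)} = \frac{-1 + f}{1 + s}$ ($o{\left(s,f \right)} = \frac{f - 1}{1 + s} = \frac{-1 + f}{1 + s}$)
$- 158 o{\left(r,I{\left(-5,-5 \right)} \right)} = - 158 \frac{-1 + 6}{1 + 25} = - 158 \cdot \frac{1}{26} \cdot 5 = \left(-158\right) \frac{5}{26} = - \frac{395}{13}$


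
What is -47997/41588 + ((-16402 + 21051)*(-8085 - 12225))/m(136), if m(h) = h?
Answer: -122712343041/176749 ≈ -6.9428e+5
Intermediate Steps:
-47997/41588 + ((-16402 + 21051)*(-8085 - 12225))/m(136) = -47997/41588 + ((-16402 + 21051)*(-8085 - 12225))/136 = -47997*1/41588 + (4649*(-20310))*(1/136) = -47997/41588 - 94421190*1/136 = -47997/41588 - 47210595/68 = -122712343041/176749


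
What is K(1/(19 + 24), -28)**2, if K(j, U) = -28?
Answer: 784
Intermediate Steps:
K(1/(19 + 24), -28)**2 = (-28)**2 = 784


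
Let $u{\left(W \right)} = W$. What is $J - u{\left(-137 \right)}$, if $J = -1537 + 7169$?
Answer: $5769$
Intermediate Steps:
$J = 5632$
$J - u{\left(-137 \right)} = 5632 - -137 = 5632 + 137 = 5769$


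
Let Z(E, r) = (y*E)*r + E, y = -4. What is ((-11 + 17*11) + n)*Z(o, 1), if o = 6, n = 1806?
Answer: -35676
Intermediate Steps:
Z(E, r) = E - 4*E*r (Z(E, r) = (-4*E)*r + E = -4*E*r + E = E - 4*E*r)
((-11 + 17*11) + n)*Z(o, 1) = ((-11 + 17*11) + 1806)*(6*(1 - 4*1)) = ((-11 + 187) + 1806)*(6*(1 - 4)) = (176 + 1806)*(6*(-3)) = 1982*(-18) = -35676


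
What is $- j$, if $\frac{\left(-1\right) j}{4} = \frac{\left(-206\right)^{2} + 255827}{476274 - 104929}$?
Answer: $\frac{1193052}{371345} \approx 3.2128$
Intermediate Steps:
$j = - \frac{1193052}{371345}$ ($j = - 4 \frac{\left(-206\right)^{2} + 255827}{476274 - 104929} = - 4 \frac{42436 + 255827}{371345} = - 4 \cdot 298263 \cdot \frac{1}{371345} = \left(-4\right) \frac{298263}{371345} = - \frac{1193052}{371345} \approx -3.2128$)
$- j = \left(-1\right) \left(- \frac{1193052}{371345}\right) = \frac{1193052}{371345}$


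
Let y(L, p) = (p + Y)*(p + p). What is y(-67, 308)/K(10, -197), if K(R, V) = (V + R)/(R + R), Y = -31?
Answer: -310240/17 ≈ -18249.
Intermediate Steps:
K(R, V) = (R + V)/(2*R) (K(R, V) = (R + V)/((2*R)) = (R + V)*(1/(2*R)) = (R + V)/(2*R))
y(L, p) = 2*p*(-31 + p) (y(L, p) = (p - 31)*(p + p) = (-31 + p)*(2*p) = 2*p*(-31 + p))
y(-67, 308)/K(10, -197) = (2*308*(-31 + 308))/(((1/2)*(10 - 197)/10)) = (2*308*277)/(((1/2)*(1/10)*(-187))) = 170632/(-187/20) = 170632*(-20/187) = -310240/17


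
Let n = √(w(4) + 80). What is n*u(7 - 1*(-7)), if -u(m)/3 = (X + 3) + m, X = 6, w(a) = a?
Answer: -138*√21 ≈ -632.40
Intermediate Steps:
u(m) = -27 - 3*m (u(m) = -3*((6 + 3) + m) = -3*(9 + m) = -27 - 3*m)
n = 2*√21 (n = √(4 + 80) = √84 = 2*√21 ≈ 9.1651)
n*u(7 - 1*(-7)) = (2*√21)*(-27 - 3*(7 - 1*(-7))) = (2*√21)*(-27 - 3*(7 + 7)) = (2*√21)*(-27 - 3*14) = (2*√21)*(-27 - 42) = (2*√21)*(-69) = -138*√21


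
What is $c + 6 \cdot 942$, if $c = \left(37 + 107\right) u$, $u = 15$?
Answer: $7812$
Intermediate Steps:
$c = 2160$ ($c = \left(37 + 107\right) 15 = 144 \cdot 15 = 2160$)
$c + 6 \cdot 942 = 2160 + 6 \cdot 942 = 2160 + 5652 = 7812$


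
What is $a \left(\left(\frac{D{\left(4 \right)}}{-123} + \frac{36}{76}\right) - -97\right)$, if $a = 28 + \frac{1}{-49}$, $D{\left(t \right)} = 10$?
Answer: $\frac{104015942}{38171} \approx 2725.0$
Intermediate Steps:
$a = \frac{1371}{49}$ ($a = 28 - \frac{1}{49} = \frac{1371}{49} \approx 27.98$)
$a \left(\left(\frac{D{\left(4 \right)}}{-123} + \frac{36}{76}\right) - -97\right) = \frac{1371 \left(\left(\frac{10}{-123} + \frac{36}{76}\right) - -97\right)}{49} = \frac{1371 \left(\left(10 \left(- \frac{1}{123}\right) + 36 \cdot \frac{1}{76}\right) + 97\right)}{49} = \frac{1371 \left(\left(- \frac{10}{123} + \frac{9}{19}\right) + 97\right)}{49} = \frac{1371 \left(\frac{917}{2337} + 97\right)}{49} = \frac{1371}{49} \cdot \frac{227606}{2337} = \frac{104015942}{38171}$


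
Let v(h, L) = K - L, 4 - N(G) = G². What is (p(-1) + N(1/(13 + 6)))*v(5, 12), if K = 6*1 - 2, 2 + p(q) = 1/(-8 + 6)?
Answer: -4324/361 ≈ -11.978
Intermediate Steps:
N(G) = 4 - G²
p(q) = -5/2 (p(q) = -2 + 1/(-8 + 6) = -2 + 1/(-2) = -2 - ½ = -5/2)
K = 4 (K = 6 - 2 = 4)
v(h, L) = 4 - L
(p(-1) + N(1/(13 + 6)))*v(5, 12) = (-5/2 + (4 - (1/(13 + 6))²))*(4 - 1*12) = (-5/2 + (4 - (1/19)²))*(4 - 12) = (-5/2 + (4 - (1/19)²))*(-8) = (-5/2 + (4 - 1*1/361))*(-8) = (-5/2 + (4 - 1/361))*(-8) = (-5/2 + 1443/361)*(-8) = (1081/722)*(-8) = -4324/361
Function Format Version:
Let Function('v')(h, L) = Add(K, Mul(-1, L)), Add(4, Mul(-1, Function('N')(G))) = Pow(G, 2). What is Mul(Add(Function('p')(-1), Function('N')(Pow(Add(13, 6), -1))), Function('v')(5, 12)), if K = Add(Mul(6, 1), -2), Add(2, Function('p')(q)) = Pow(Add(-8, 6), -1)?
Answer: Rational(-4324, 361) ≈ -11.978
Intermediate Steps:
Function('N')(G) = Add(4, Mul(-1, Pow(G, 2)))
Function('p')(q) = Rational(-5, 2) (Function('p')(q) = Add(-2, Pow(Add(-8, 6), -1)) = Add(-2, Pow(-2, -1)) = Add(-2, Rational(-1, 2)) = Rational(-5, 2))
K = 4 (K = Add(6, -2) = 4)
Function('v')(h, L) = Add(4, Mul(-1, L))
Mul(Add(Function('p')(-1), Function('N')(Pow(Add(13, 6), -1))), Function('v')(5, 12)) = Mul(Add(Rational(-5, 2), Add(4, Mul(-1, Pow(Pow(Add(13, 6), -1), 2)))), Add(4, Mul(-1, 12))) = Mul(Add(Rational(-5, 2), Add(4, Mul(-1, Pow(Pow(19, -1), 2)))), Add(4, -12)) = Mul(Add(Rational(-5, 2), Add(4, Mul(-1, Pow(Rational(1, 19), 2)))), -8) = Mul(Add(Rational(-5, 2), Add(4, Mul(-1, Rational(1, 361)))), -8) = Mul(Add(Rational(-5, 2), Add(4, Rational(-1, 361))), -8) = Mul(Add(Rational(-5, 2), Rational(1443, 361)), -8) = Mul(Rational(1081, 722), -8) = Rational(-4324, 361)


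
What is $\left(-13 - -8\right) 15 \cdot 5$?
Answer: $-375$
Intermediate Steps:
$\left(-13 - -8\right) 15 \cdot 5 = \left(-13 + 8\right) 15 \cdot 5 = \left(-5\right) 15 \cdot 5 = \left(-75\right) 5 = -375$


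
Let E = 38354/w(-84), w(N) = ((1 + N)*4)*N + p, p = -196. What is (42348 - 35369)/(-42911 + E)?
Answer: -96631234/594126529 ≈ -0.16264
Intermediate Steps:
w(N) = -196 + N*(4 + 4*N) (w(N) = ((1 + N)*4)*N - 196 = (4 + 4*N)*N - 196 = N*(4 + 4*N) - 196 = -196 + N*(4 + 4*N))
E = 19177/13846 (E = 38354/(-196 + 4*(-84) + 4*(-84)²) = 38354/(-196 - 336 + 4*7056) = 38354/(-196 - 336 + 28224) = 38354/27692 = 38354*(1/27692) = 19177/13846 ≈ 1.3850)
(42348 - 35369)/(-42911 + E) = (42348 - 35369)/(-42911 + 19177/13846) = 6979/(-594126529/13846) = 6979*(-13846/594126529) = -96631234/594126529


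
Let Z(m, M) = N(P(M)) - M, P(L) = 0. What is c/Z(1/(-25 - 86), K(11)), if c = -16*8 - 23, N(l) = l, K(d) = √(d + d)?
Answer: 151*√22/22 ≈ 32.193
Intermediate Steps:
K(d) = √2*√d (K(d) = √(2*d) = √2*√d)
Z(m, M) = -M (Z(m, M) = 0 - M = -M)
c = -151 (c = -128 - 23 = -151)
c/Z(1/(-25 - 86), K(11)) = -151*(-√22/22) = -(-151)*√22/22 = 151*√22/22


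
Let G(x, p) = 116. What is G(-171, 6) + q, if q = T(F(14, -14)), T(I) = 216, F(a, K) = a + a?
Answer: 332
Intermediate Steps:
F(a, K) = 2*a
q = 216
G(-171, 6) + q = 116 + 216 = 332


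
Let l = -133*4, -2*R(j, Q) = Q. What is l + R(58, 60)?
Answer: -562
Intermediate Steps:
R(j, Q) = -Q/2
l = -532
l + R(58, 60) = -532 - ½*60 = -532 - 30 = -562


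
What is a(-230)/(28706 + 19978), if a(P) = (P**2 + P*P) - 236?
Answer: 8797/4057 ≈ 2.1684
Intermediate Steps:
a(P) = -236 + 2*P**2 (a(P) = (P**2 + P**2) - 236 = 2*P**2 - 236 = -236 + 2*P**2)
a(-230)/(28706 + 19978) = (-236 + 2*(-230)**2)/(28706 + 19978) = (-236 + 2*52900)/48684 = (-236 + 105800)*(1/48684) = 105564*(1/48684) = 8797/4057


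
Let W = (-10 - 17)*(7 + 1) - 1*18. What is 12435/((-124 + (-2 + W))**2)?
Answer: 829/8640 ≈ 0.095949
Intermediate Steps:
W = -234 (W = -27*8 - 18 = -216 - 18 = -234)
12435/((-124 + (-2 + W))**2) = 12435/((-124 + (-2 - 234))**2) = 12435/((-124 - 236)**2) = 12435/((-360)**2) = 12435/129600 = 12435*(1/129600) = 829/8640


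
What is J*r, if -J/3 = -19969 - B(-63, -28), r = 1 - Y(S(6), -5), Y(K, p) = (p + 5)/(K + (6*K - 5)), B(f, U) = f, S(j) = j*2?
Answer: 59718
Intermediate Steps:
S(j) = 2*j
Y(K, p) = (5 + p)/(-5 + 7*K) (Y(K, p) = (5 + p)/(K + (-5 + 6*K)) = (5 + p)/(-5 + 7*K))
r = 1 (r = 1 - (5 - 5)/(-5 + 7*(2*6)) = 1 - 0/(-5 + 7*12) = 1 - 0/(-5 + 84) = 1 - 0/79 = 1 - 1*0 = 1 + 0 = 1)
J = 59718 (J = -3*(-19969 - 1*(-63)) = -3*(-19969 + 63) = -3*(-19906) = 59718)
J*r = 59718*1 = 59718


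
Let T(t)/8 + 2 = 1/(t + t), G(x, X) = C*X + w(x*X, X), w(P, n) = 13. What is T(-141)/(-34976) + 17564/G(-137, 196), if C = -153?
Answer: -21637789981/36956297400 ≈ -0.58550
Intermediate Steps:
G(x, X) = 13 - 153*X (G(x, X) = -153*X + 13 = 13 - 153*X)
T(t) = -16 + 4/t (T(t) = -16 + 8/(t + t) = -16 + 8/((2*t)) = -16 + 8*(1/(2*t)) = -16 + 4/t)
T(-141)/(-34976) + 17564/G(-137, 196) = (-16 + 4/(-141))/(-34976) + 17564/(13 - 153*196) = (-16 + 4*(-1/141))*(-1/34976) + 17564/(13 - 29988) = (-16 - 4/141)*(-1/34976) + 17564/(-29975) = -2260/141*(-1/34976) + 17564*(-1/29975) = 565/1232904 - 17564/29975 = -21637789981/36956297400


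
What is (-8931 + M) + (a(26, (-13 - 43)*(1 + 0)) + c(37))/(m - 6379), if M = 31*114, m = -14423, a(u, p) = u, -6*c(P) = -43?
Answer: -673610563/124812 ≈ -5397.0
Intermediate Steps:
c(P) = 43/6 (c(P) = -1/6*(-43) = 43/6)
M = 3534
(-8931 + M) + (a(26, (-13 - 43)*(1 + 0)) + c(37))/(m - 6379) = (-8931 + 3534) + (26 + 43/6)/(-14423 - 6379) = -5397 + (199/6)/(-20802) = -5397 + (199/6)*(-1/20802) = -5397 - 199/124812 = -673610563/124812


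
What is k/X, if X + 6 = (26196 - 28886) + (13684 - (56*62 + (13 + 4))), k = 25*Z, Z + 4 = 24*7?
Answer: 4100/7499 ≈ 0.54674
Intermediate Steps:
Z = 164 (Z = -4 + 24*7 = -4 + 168 = 164)
k = 4100 (k = 25*164 = 4100)
X = 7499 (X = -6 + ((26196 - 28886) + (13684 - (56*62 + (13 + 4)))) = -6 + (-2690 + (13684 - (3472 + 17))) = -6 + (-2690 + (13684 - 1*3489)) = -6 + (-2690 + (13684 - 3489)) = -6 + (-2690 + 10195) = -6 + 7505 = 7499)
k/X = 4100/7499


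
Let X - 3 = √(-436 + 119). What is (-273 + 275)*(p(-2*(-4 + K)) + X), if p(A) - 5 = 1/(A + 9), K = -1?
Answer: 306/19 + 2*I*√317 ≈ 16.105 + 35.609*I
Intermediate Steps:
p(A) = 5 + 1/(9 + A) (p(A) = 5 + 1/(A + 9) = 5 + 1/(9 + A))
X = 3 + I*√317 (X = 3 + √(-436 + 119) = 3 + √(-317) = 3 + I*√317 ≈ 3.0 + 17.805*I)
(-273 + 275)*(p(-2*(-4 + K)) + X) = (-273 + 275)*((46 + 5*(-2*(-4 - 1)))/(9 - 2*(-4 - 1)) + (3 + I*√317)) = 2*((46 + 5*(-2*(-5)))/(9 - 2*(-5)) + (3 + I*√317)) = 2*((46 + 5*10)/(9 + 10) + (3 + I*√317)) = 2*((46 + 50)/19 + (3 + I*√317)) = 2*((1/19)*96 + (3 + I*√317)) = 2*(96/19 + (3 + I*√317)) = 2*(153/19 + I*√317) = 306/19 + 2*I*√317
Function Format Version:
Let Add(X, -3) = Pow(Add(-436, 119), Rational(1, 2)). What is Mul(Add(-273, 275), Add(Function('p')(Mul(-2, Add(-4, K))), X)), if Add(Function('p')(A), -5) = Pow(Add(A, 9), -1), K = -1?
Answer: Add(Rational(306, 19), Mul(2, I, Pow(317, Rational(1, 2)))) ≈ Add(16.105, Mul(35.609, I))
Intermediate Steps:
Function('p')(A) = Add(5, Pow(Add(9, A), -1)) (Function('p')(A) = Add(5, Pow(Add(A, 9), -1)) = Add(5, Pow(Add(9, A), -1)))
X = Add(3, Mul(I, Pow(317, Rational(1, 2)))) (X = Add(3, Pow(Add(-436, 119), Rational(1, 2))) = Add(3, Pow(-317, Rational(1, 2))) = Add(3, Mul(I, Pow(317, Rational(1, 2)))) ≈ Add(3.0000, Mul(17.805, I)))
Mul(Add(-273, 275), Add(Function('p')(Mul(-2, Add(-4, K))), X)) = Mul(Add(-273, 275), Add(Mul(Pow(Add(9, Mul(-2, Add(-4, -1))), -1), Add(46, Mul(5, Mul(-2, Add(-4, -1))))), Add(3, Mul(I, Pow(317, Rational(1, 2)))))) = Mul(2, Add(Mul(Pow(Add(9, Mul(-2, -5)), -1), Add(46, Mul(5, Mul(-2, -5)))), Add(3, Mul(I, Pow(317, Rational(1, 2)))))) = Mul(2, Add(Mul(Pow(Add(9, 10), -1), Add(46, Mul(5, 10))), Add(3, Mul(I, Pow(317, Rational(1, 2)))))) = Mul(2, Add(Mul(Pow(19, -1), Add(46, 50)), Add(3, Mul(I, Pow(317, Rational(1, 2)))))) = Mul(2, Add(Mul(Rational(1, 19), 96), Add(3, Mul(I, Pow(317, Rational(1, 2)))))) = Mul(2, Add(Rational(96, 19), Add(3, Mul(I, Pow(317, Rational(1, 2)))))) = Mul(2, Add(Rational(153, 19), Mul(I, Pow(317, Rational(1, 2))))) = Add(Rational(306, 19), Mul(2, I, Pow(317, Rational(1, 2))))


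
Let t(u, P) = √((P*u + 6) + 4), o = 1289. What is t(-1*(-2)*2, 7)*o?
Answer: 1289*√38 ≈ 7945.9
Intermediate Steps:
t(u, P) = √(10 + P*u) (t(u, P) = √((6 + P*u) + 4) = √(10 + P*u))
t(-1*(-2)*2, 7)*o = √(10 + 7*(-1*(-2)*2))*1289 = √(10 + 7*(2*2))*1289 = √(10 + 7*4)*1289 = √(10 + 28)*1289 = √38*1289 = 1289*√38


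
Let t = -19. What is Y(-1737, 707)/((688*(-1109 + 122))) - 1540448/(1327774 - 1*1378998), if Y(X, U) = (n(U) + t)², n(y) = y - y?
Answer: 130753995653/4347995568 ≈ 30.072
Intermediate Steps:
n(y) = 0
Y(X, U) = 361 (Y(X, U) = (0 - 19)² = (-19)² = 361)
Y(-1737, 707)/((688*(-1109 + 122))) - 1540448/(1327774 - 1*1378998) = 361/((688*(-1109 + 122))) - 1540448/(1327774 - 1*1378998) = 361/((688*(-987))) - 1540448/(1327774 - 1378998) = 361/(-679056) - 1540448/(-51224) = 361*(-1/679056) - 1540448*(-1/51224) = -361/679056 + 192556/6403 = 130753995653/4347995568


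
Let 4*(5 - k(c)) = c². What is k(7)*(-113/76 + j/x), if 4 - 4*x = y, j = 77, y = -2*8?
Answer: -153323/1520 ≈ -100.87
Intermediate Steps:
y = -16
x = 5 (x = 1 - ¼*(-16) = 1 + 4 = 5)
k(c) = 5 - c²/4
k(7)*(-113/76 + j/x) = (5 - ¼*7²)*(-113/76 + 77/5) = (5 - ¼*49)*(-113*1/76 + 77*(⅕)) = (5 - 49/4)*(-113/76 + 77/5) = -29/4*5287/380 = -153323/1520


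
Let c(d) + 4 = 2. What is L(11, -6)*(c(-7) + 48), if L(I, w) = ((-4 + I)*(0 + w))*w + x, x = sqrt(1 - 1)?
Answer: 11592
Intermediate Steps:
c(d) = -2 (c(d) = -4 + 2 = -2)
x = 0 (x = sqrt(0) = 0)
L(I, w) = w**2*(-4 + I) (L(I, w) = ((-4 + I)*(0 + w))*w + 0 = ((-4 + I)*w)*w + 0 = (w*(-4 + I))*w + 0 = w**2*(-4 + I) + 0 = w**2*(-4 + I))
L(11, -6)*(c(-7) + 48) = ((-6)**2*(-4 + 11))*(-2 + 48) = (36*7)*46 = 252*46 = 11592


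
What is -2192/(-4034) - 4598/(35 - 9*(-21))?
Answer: -4514331/225904 ≈ -19.983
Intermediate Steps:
-2192/(-4034) - 4598/(35 - 9*(-21)) = -2192*(-1/4034) - 4598/(35 + 189) = 1096/2017 - 4598/224 = 1096/2017 - 4598*1/224 = 1096/2017 - 2299/112 = -4514331/225904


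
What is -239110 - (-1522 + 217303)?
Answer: -454891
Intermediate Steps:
-239110 - (-1522 + 217303) = -239110 - 1*215781 = -239110 - 215781 = -454891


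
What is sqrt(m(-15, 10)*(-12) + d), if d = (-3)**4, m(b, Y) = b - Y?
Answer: sqrt(381) ≈ 19.519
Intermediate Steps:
d = 81
sqrt(m(-15, 10)*(-12) + d) = sqrt((-15 - 1*10)*(-12) + 81) = sqrt((-15 - 10)*(-12) + 81) = sqrt(-25*(-12) + 81) = sqrt(300 + 81) = sqrt(381)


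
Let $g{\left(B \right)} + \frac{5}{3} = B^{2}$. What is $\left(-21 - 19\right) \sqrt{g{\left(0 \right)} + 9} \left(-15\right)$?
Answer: $200 \sqrt{66} \approx 1624.8$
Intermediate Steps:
$g{\left(B \right)} = - \frac{5}{3} + B^{2}$
$\left(-21 - 19\right) \sqrt{g{\left(0 \right)} + 9} \left(-15\right) = \left(-21 - 19\right) \sqrt{\left(- \frac{5}{3} + 0^{2}\right) + 9} \left(-15\right) = \left(-21 - 19\right) \sqrt{\left(- \frac{5}{3} + 0\right) + 9} \left(-15\right) = - 40 \sqrt{- \frac{5}{3} + 9} \left(-15\right) = - 40 \sqrt{\frac{22}{3}} \left(-15\right) = - 40 \frac{\sqrt{66}}{3} \left(-15\right) = - \frac{40 \sqrt{66}}{3} \left(-15\right) = 200 \sqrt{66}$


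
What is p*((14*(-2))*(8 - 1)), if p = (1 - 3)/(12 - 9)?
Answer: 392/3 ≈ 130.67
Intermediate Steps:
p = -2/3 ≈ -0.66667
p*((14*(-2))*(8 - 1)) = -2*14*(-2)*(8 - 1)/3 = -(-56)*7/3 = -2/3*(-196) = 392/3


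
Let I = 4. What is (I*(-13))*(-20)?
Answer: 1040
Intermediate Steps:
(I*(-13))*(-20) = (4*(-13))*(-20) = -52*(-20) = 1040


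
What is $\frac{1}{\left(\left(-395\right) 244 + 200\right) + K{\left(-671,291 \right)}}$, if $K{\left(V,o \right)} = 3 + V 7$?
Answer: $- \frac{1}{100874} \approx -9.9134 \cdot 10^{-6}$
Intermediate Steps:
$K{\left(V,o \right)} = 3 + 7 V$
$\frac{1}{\left(\left(-395\right) 244 + 200\right) + K{\left(-671,291 \right)}} = \frac{1}{\left(\left(-395\right) 244 + 200\right) + \left(3 + 7 \left(-671\right)\right)} = \frac{1}{\left(-96380 + 200\right) + \left(3 - 4697\right)} = \frac{1}{-96180 - 4694} = \frac{1}{-100874} = - \frac{1}{100874}$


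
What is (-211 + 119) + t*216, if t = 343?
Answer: 73996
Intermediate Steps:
(-211 + 119) + t*216 = (-211 + 119) + 343*216 = -92 + 74088 = 73996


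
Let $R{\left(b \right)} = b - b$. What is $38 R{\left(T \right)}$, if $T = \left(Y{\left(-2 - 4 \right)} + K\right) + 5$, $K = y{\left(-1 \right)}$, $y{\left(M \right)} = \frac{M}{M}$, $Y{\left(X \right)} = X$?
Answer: $0$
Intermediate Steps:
$y{\left(M \right)} = 1$
$K = 1$
$T = 0$ ($T = \left(\left(-2 - 4\right) + 1\right) + 5 = \left(-6 + 1\right) + 5 = -5 + 5 = 0$)
$R{\left(b \right)} = 0$
$38 R{\left(T \right)} = 38 \cdot 0 = 0$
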